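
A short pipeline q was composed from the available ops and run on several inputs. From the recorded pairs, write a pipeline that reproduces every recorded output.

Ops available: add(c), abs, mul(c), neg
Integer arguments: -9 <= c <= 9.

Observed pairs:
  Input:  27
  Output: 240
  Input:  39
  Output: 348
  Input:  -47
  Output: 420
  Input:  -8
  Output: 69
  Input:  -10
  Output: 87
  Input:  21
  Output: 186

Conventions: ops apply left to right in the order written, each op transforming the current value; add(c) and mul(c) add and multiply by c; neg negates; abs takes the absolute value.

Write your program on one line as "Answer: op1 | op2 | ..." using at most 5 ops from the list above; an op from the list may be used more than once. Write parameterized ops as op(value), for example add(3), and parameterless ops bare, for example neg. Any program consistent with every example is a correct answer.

neg | mul(9) | abs | add(-3)

Check, running the answer program on each example:
  27 -> -27 -> -243 -> 243 -> 240
  39 -> -39 -> -351 -> 351 -> 348
  -47 -> 47 -> 423 -> 423 -> 420
  -8 -> 8 -> 72 -> 72 -> 69
  -10 -> 10 -> 90 -> 90 -> 87
  21 -> -21 -> -189 -> 189 -> 186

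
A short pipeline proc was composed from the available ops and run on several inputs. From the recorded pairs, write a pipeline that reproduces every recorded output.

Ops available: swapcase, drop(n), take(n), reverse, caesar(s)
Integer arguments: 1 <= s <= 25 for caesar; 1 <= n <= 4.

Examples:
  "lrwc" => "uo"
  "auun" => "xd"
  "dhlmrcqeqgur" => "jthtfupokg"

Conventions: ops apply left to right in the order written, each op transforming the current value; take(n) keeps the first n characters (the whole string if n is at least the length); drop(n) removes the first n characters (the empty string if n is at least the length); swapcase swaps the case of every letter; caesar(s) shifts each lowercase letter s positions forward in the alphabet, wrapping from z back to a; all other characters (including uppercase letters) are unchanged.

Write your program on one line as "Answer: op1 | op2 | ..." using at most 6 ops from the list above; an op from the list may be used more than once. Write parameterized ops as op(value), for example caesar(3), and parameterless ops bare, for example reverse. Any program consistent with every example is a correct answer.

reverse | caesar(20) | drop(2) | caesar(18) | caesar(17)

Check, running the answer program on each example:
  "lrwc" -> "cwrl" -> "wqlf" -> "lf" -> "dx" -> "uo"
  "auun" -> "nuua" -> "hoou" -> "ou" -> "gm" -> "xd"
  "dhlmrcqeqgur" -> "rugqeqcrmlhd" -> "loakykwlgfbx" -> "akykwlgfbx" -> "scqcodyxtp" -> "jthtfupokg"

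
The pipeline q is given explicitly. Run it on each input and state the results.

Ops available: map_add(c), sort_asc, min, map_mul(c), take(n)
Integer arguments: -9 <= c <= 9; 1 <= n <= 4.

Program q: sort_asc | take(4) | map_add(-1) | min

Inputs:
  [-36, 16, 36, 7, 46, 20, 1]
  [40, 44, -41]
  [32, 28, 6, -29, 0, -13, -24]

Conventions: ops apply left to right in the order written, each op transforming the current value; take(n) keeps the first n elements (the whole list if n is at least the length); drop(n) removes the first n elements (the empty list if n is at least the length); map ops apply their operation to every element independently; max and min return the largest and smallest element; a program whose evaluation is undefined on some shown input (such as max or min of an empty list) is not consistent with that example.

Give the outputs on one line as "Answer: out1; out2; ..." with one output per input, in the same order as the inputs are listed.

Execution, op by op:
  [-36, 16, 36, 7, 46, 20, 1] -> [-36, 1, 7, 16, 20, 36, 46] -> [-36, 1, 7, 16] -> [-37, 0, 6, 15] -> -37
  [40, 44, -41] -> [-41, 40, 44] -> [-41, 40, 44] -> [-42, 39, 43] -> -42
  [32, 28, 6, -29, 0, -13, -24] -> [-29, -24, -13, 0, 6, 28, 32] -> [-29, -24, -13, 0] -> [-30, -25, -14, -1] -> -30

-37; -42; -30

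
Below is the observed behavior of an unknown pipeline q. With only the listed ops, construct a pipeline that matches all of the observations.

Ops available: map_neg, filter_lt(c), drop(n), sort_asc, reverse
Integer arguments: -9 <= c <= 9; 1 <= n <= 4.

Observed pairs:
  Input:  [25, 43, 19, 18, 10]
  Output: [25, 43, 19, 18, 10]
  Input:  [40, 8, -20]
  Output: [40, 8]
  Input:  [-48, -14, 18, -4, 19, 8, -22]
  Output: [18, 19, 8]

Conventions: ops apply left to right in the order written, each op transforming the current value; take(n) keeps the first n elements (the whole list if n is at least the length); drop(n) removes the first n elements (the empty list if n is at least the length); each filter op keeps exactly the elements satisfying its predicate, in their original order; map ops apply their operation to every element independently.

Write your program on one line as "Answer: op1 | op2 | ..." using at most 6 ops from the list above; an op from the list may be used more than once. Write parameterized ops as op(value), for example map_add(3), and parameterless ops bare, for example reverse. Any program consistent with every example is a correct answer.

reverse | map_neg | filter_lt(3) | map_neg | reverse

Check, running the answer program on each example:
  [25, 43, 19, 18, 10] -> [10, 18, 19, 43, 25] -> [-10, -18, -19, -43, -25] -> [-10, -18, -19, -43, -25] -> [10, 18, 19, 43, 25] -> [25, 43, 19, 18, 10]
  [40, 8, -20] -> [-20, 8, 40] -> [20, -8, -40] -> [-8, -40] -> [8, 40] -> [40, 8]
  [-48, -14, 18, -4, 19, 8, -22] -> [-22, 8, 19, -4, 18, -14, -48] -> [22, -8, -19, 4, -18, 14, 48] -> [-8, -19, -18] -> [8, 19, 18] -> [18, 19, 8]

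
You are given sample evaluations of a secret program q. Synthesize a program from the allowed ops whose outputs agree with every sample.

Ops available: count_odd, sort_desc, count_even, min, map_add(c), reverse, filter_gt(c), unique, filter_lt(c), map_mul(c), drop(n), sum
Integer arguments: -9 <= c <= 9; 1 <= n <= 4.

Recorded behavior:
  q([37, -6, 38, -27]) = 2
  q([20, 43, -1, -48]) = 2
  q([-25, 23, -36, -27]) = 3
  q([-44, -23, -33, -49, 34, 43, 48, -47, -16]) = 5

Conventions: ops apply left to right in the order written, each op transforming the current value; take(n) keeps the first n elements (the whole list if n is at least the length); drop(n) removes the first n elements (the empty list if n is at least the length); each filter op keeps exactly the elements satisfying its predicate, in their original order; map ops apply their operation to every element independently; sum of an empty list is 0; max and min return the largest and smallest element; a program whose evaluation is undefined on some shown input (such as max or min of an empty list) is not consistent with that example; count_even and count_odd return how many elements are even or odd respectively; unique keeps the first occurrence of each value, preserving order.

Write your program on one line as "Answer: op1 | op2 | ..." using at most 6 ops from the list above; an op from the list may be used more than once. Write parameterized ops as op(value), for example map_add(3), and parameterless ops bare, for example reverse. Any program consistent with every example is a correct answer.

map_add(1) | sort_desc | map_add(4) | map_add(2) | map_mul(3) | count_even

Check, running the answer program on each example:
  [37, -6, 38, -27] -> [38, -5, 39, -26] -> [39, 38, -5, -26] -> [43, 42, -1, -22] -> [45, 44, 1, -20] -> [135, 132, 3, -60] -> 2
  [20, 43, -1, -48] -> [21, 44, 0, -47] -> [44, 21, 0, -47] -> [48, 25, 4, -43] -> [50, 27, 6, -41] -> [150, 81, 18, -123] -> 2
  [-25, 23, -36, -27] -> [-24, 24, -35, -26] -> [24, -24, -26, -35] -> [28, -20, -22, -31] -> [30, -18, -20, -29] -> [90, -54, -60, -87] -> 3
  [-44, -23, -33, -49, 34, 43, 48, -47, -16] -> [-43, -22, -32, -48, 35, 44, 49, -46, -15] -> [49, 44, 35, -15, -22, -32, -43, -46, -48] -> [53, 48, 39, -11, -18, -28, -39, -42, -44] -> [55, 50, 41, -9, -16, -26, -37, -40, -42] -> [165, 150, 123, -27, -48, -78, -111, -120, -126] -> 5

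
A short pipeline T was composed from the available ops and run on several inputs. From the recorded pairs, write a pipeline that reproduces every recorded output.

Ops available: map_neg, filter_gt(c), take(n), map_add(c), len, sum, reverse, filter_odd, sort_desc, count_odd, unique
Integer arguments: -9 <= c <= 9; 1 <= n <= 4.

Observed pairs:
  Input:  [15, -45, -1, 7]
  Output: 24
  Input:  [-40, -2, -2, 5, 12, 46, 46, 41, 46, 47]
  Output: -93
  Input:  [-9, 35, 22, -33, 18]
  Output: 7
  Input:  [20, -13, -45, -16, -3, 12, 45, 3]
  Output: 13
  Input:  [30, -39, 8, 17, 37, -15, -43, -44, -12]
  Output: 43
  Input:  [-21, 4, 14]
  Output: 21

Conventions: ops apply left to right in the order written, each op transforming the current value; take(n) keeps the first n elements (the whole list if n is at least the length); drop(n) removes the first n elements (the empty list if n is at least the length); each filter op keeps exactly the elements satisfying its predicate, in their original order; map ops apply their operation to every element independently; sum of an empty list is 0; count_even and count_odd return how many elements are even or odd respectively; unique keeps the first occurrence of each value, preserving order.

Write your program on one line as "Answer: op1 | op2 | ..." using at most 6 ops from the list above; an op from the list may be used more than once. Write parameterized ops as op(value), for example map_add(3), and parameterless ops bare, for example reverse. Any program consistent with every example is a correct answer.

reverse | map_neg | sort_desc | filter_odd | sum

Check, running the answer program on each example:
  [15, -45, -1, 7] -> [7, -1, -45, 15] -> [-7, 1, 45, -15] -> [45, 1, -7, -15] -> [45, 1, -7, -15] -> 24
  [-40, -2, -2, 5, 12, 46, 46, 41, 46, 47] -> [47, 46, 41, 46, 46, 12, 5, -2, -2, -40] -> [-47, -46, -41, -46, -46, -12, -5, 2, 2, 40] -> [40, 2, 2, -5, -12, -41, -46, -46, -46, -47] -> [-5, -41, -47] -> -93
  [-9, 35, 22, -33, 18] -> [18, -33, 22, 35, -9] -> [-18, 33, -22, -35, 9] -> [33, 9, -18, -22, -35] -> [33, 9, -35] -> 7
  [20, -13, -45, -16, -3, 12, 45, 3] -> [3, 45, 12, -3, -16, -45, -13, 20] -> [-3, -45, -12, 3, 16, 45, 13, -20] -> [45, 16, 13, 3, -3, -12, -20, -45] -> [45, 13, 3, -3, -45] -> 13
  [30, -39, 8, 17, 37, -15, -43, -44, -12] -> [-12, -44, -43, -15, 37, 17, 8, -39, 30] -> [12, 44, 43, 15, -37, -17, -8, 39, -30] -> [44, 43, 39, 15, 12, -8, -17, -30, -37] -> [43, 39, 15, -17, -37] -> 43
  [-21, 4, 14] -> [14, 4, -21] -> [-14, -4, 21] -> [21, -4, -14] -> [21] -> 21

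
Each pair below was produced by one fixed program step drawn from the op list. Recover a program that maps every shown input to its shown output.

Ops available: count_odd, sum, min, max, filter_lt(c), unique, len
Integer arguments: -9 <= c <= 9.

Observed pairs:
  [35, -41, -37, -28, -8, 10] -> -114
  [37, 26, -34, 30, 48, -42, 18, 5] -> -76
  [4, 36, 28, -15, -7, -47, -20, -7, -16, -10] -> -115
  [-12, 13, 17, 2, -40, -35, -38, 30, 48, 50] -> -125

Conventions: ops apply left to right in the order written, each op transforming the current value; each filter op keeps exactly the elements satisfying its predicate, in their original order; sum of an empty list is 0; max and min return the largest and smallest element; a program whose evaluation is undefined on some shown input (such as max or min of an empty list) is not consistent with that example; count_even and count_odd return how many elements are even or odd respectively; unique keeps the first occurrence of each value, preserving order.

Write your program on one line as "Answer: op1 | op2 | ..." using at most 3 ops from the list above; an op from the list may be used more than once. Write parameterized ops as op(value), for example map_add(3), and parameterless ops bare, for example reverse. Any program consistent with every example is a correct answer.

filter_lt(-2) | unique | sum

Check, running the answer program on each example:
  [35, -41, -37, -28, -8, 10] -> [-41, -37, -28, -8] -> [-41, -37, -28, -8] -> -114
  [37, 26, -34, 30, 48, -42, 18, 5] -> [-34, -42] -> [-34, -42] -> -76
  [4, 36, 28, -15, -7, -47, -20, -7, -16, -10] -> [-15, -7, -47, -20, -7, -16, -10] -> [-15, -7, -47, -20, -16, -10] -> -115
  [-12, 13, 17, 2, -40, -35, -38, 30, 48, 50] -> [-12, -40, -35, -38] -> [-12, -40, -35, -38] -> -125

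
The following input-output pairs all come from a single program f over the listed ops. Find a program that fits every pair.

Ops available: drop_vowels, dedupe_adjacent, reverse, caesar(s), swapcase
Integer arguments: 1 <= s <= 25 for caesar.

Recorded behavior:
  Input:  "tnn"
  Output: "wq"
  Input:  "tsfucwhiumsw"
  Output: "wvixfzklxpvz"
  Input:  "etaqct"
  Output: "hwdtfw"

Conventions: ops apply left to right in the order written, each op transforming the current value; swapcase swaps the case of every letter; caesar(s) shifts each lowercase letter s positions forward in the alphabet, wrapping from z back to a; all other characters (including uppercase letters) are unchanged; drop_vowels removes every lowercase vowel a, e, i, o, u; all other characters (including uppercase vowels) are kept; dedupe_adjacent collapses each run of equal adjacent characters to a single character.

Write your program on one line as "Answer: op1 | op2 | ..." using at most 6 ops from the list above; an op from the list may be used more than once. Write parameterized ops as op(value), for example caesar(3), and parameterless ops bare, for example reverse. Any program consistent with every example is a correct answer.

caesar(11) | caesar(18) | swapcase | dedupe_adjacent | swapcase

Check, running the answer program on each example:
  "tnn" -> "eyy" -> "wqq" -> "WQQ" -> "WQ" -> "wq"
  "tsfucwhiumsw" -> "edqfnhstfxdh" -> "wvixfzklxpvz" -> "WVIXFZKLXPVZ" -> "WVIXFZKLXPVZ" -> "wvixfzklxpvz"
  "etaqct" -> "pelbne" -> "hwdtfw" -> "HWDTFW" -> "HWDTFW" -> "hwdtfw"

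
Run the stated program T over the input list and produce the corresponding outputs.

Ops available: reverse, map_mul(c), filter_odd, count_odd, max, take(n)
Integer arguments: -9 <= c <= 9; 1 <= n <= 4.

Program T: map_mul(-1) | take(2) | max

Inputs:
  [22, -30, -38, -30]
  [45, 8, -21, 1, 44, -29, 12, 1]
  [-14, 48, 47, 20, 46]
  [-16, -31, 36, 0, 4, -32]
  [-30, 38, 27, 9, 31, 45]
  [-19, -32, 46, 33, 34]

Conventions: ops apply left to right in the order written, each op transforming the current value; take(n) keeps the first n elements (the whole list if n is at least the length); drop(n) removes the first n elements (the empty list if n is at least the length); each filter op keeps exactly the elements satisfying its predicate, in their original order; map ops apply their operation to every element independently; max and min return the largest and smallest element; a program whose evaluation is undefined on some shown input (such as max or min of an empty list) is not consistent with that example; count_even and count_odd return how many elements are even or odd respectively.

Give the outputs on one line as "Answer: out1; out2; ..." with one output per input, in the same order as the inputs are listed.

30; -8; 14; 31; 30; 32

Execution, op by op:
  [22, -30, -38, -30] -> [-22, 30, 38, 30] -> [-22, 30] -> 30
  [45, 8, -21, 1, 44, -29, 12, 1] -> [-45, -8, 21, -1, -44, 29, -12, -1] -> [-45, -8] -> -8
  [-14, 48, 47, 20, 46] -> [14, -48, -47, -20, -46] -> [14, -48] -> 14
  [-16, -31, 36, 0, 4, -32] -> [16, 31, -36, 0, -4, 32] -> [16, 31] -> 31
  [-30, 38, 27, 9, 31, 45] -> [30, -38, -27, -9, -31, -45] -> [30, -38] -> 30
  [-19, -32, 46, 33, 34] -> [19, 32, -46, -33, -34] -> [19, 32] -> 32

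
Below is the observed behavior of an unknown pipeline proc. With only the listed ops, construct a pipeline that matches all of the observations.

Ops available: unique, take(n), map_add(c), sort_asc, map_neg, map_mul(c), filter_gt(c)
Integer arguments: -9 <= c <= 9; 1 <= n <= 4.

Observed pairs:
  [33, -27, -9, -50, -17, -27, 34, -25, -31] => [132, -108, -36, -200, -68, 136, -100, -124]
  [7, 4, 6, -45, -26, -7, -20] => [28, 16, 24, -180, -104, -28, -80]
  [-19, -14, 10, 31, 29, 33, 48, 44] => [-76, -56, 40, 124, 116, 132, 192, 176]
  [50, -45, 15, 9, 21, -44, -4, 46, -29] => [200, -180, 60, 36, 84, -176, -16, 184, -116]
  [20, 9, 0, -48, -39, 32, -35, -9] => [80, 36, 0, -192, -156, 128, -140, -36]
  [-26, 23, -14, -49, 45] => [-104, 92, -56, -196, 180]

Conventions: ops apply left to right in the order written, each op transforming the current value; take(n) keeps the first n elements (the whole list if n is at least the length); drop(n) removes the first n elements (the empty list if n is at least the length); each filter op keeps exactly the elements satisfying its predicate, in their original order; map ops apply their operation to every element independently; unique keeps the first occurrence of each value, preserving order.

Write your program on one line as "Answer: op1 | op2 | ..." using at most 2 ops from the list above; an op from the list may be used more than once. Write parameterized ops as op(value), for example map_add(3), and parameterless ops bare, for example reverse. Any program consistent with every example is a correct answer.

map_mul(4) | unique

Check, running the answer program on each example:
  [33, -27, -9, -50, -17, -27, 34, -25, -31] -> [132, -108, -36, -200, -68, -108, 136, -100, -124] -> [132, -108, -36, -200, -68, 136, -100, -124]
  [7, 4, 6, -45, -26, -7, -20] -> [28, 16, 24, -180, -104, -28, -80] -> [28, 16, 24, -180, -104, -28, -80]
  [-19, -14, 10, 31, 29, 33, 48, 44] -> [-76, -56, 40, 124, 116, 132, 192, 176] -> [-76, -56, 40, 124, 116, 132, 192, 176]
  [50, -45, 15, 9, 21, -44, -4, 46, -29] -> [200, -180, 60, 36, 84, -176, -16, 184, -116] -> [200, -180, 60, 36, 84, -176, -16, 184, -116]
  [20, 9, 0, -48, -39, 32, -35, -9] -> [80, 36, 0, -192, -156, 128, -140, -36] -> [80, 36, 0, -192, -156, 128, -140, -36]
  [-26, 23, -14, -49, 45] -> [-104, 92, -56, -196, 180] -> [-104, 92, -56, -196, 180]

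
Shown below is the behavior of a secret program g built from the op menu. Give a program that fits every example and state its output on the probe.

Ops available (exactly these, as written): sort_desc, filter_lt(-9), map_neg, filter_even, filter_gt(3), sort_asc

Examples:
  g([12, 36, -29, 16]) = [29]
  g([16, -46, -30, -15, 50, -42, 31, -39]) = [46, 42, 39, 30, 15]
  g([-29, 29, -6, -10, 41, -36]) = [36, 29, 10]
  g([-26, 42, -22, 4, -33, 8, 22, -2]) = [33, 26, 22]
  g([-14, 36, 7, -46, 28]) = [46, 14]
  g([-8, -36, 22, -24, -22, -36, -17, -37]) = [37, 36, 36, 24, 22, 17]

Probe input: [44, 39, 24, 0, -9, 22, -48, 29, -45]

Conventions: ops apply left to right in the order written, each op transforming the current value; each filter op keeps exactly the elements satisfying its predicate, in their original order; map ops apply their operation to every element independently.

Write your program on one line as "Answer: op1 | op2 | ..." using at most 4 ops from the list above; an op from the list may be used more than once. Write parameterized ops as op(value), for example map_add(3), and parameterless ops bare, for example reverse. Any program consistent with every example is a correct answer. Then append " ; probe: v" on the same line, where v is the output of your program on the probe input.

filter_lt(-9) | map_neg | sort_desc ; probe: [48, 45]

Check, running the answer program on each example:
  [12, 36, -29, 16] -> [-29] -> [29] -> [29]
  [16, -46, -30, -15, 50, -42, 31, -39] -> [-46, -30, -15, -42, -39] -> [46, 30, 15, 42, 39] -> [46, 42, 39, 30, 15]
  [-29, 29, -6, -10, 41, -36] -> [-29, -10, -36] -> [29, 10, 36] -> [36, 29, 10]
  [-26, 42, -22, 4, -33, 8, 22, -2] -> [-26, -22, -33] -> [26, 22, 33] -> [33, 26, 22]
  [-14, 36, 7, -46, 28] -> [-14, -46] -> [14, 46] -> [46, 14]
  [-8, -36, 22, -24, -22, -36, -17, -37] -> [-36, -24, -22, -36, -17, -37] -> [36, 24, 22, 36, 17, 37] -> [37, 36, 36, 24, 22, 17]
  probe: [44, 39, 24, 0, -9, 22, -48, 29, -45] -> [-48, -45] -> [48, 45] -> [48, 45]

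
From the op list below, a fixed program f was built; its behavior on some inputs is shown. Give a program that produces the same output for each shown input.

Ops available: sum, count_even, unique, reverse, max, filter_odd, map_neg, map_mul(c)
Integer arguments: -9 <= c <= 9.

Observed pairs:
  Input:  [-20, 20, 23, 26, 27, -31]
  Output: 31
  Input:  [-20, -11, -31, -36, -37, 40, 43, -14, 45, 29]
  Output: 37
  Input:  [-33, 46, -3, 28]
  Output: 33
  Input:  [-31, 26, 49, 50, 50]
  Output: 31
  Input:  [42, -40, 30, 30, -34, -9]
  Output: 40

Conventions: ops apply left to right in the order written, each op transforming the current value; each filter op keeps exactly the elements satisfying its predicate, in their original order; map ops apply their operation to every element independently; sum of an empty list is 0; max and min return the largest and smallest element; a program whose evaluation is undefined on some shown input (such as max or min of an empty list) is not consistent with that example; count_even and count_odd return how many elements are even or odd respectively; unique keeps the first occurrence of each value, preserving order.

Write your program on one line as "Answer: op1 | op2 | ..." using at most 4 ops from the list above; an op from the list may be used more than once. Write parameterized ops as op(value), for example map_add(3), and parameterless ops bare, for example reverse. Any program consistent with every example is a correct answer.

map_neg | unique | reverse | max

Check, running the answer program on each example:
  [-20, 20, 23, 26, 27, -31] -> [20, -20, -23, -26, -27, 31] -> [20, -20, -23, -26, -27, 31] -> [31, -27, -26, -23, -20, 20] -> 31
  [-20, -11, -31, -36, -37, 40, 43, -14, 45, 29] -> [20, 11, 31, 36, 37, -40, -43, 14, -45, -29] -> [20, 11, 31, 36, 37, -40, -43, 14, -45, -29] -> [-29, -45, 14, -43, -40, 37, 36, 31, 11, 20] -> 37
  [-33, 46, -3, 28] -> [33, -46, 3, -28] -> [33, -46, 3, -28] -> [-28, 3, -46, 33] -> 33
  [-31, 26, 49, 50, 50] -> [31, -26, -49, -50, -50] -> [31, -26, -49, -50] -> [-50, -49, -26, 31] -> 31
  [42, -40, 30, 30, -34, -9] -> [-42, 40, -30, -30, 34, 9] -> [-42, 40, -30, 34, 9] -> [9, 34, -30, 40, -42] -> 40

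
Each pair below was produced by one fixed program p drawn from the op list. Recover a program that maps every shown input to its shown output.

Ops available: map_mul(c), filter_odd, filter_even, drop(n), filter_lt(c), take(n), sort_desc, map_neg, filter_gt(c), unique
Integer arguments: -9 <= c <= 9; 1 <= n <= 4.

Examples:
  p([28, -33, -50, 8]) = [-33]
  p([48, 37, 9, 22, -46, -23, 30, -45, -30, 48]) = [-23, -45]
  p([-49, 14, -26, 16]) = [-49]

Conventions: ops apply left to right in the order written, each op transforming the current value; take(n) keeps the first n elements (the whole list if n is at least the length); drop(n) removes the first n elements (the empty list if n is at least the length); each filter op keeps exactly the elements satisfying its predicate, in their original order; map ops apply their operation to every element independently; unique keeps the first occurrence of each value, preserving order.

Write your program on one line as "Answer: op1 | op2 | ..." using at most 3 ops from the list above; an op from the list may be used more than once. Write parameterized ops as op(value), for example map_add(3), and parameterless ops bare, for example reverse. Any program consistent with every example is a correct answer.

filter_odd | filter_lt(-1)

Check, running the answer program on each example:
  [28, -33, -50, 8] -> [-33] -> [-33]
  [48, 37, 9, 22, -46, -23, 30, -45, -30, 48] -> [37, 9, -23, -45] -> [-23, -45]
  [-49, 14, -26, 16] -> [-49] -> [-49]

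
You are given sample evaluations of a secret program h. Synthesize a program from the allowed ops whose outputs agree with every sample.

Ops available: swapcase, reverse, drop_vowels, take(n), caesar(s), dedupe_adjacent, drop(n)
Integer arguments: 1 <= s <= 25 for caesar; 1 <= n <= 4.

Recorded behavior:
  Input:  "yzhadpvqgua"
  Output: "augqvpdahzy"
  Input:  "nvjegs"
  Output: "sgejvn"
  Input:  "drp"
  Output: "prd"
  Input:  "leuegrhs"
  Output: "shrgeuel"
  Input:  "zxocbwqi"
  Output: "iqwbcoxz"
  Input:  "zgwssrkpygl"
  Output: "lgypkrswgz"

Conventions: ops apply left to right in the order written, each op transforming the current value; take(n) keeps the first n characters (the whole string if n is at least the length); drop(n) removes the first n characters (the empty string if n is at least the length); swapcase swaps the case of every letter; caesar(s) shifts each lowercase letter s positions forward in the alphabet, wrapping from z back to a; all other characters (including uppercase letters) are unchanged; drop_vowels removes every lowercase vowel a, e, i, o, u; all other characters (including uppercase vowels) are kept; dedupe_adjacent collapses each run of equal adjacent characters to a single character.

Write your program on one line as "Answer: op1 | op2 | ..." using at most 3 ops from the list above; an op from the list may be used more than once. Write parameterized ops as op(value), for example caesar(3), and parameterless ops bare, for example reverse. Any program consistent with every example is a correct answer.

dedupe_adjacent | reverse

Check, running the answer program on each example:
  "yzhadpvqgua" -> "yzhadpvqgua" -> "augqvpdahzy"
  "nvjegs" -> "nvjegs" -> "sgejvn"
  "drp" -> "drp" -> "prd"
  "leuegrhs" -> "leuegrhs" -> "shrgeuel"
  "zxocbwqi" -> "zxocbwqi" -> "iqwbcoxz"
  "zgwssrkpygl" -> "zgwsrkpygl" -> "lgypkrswgz"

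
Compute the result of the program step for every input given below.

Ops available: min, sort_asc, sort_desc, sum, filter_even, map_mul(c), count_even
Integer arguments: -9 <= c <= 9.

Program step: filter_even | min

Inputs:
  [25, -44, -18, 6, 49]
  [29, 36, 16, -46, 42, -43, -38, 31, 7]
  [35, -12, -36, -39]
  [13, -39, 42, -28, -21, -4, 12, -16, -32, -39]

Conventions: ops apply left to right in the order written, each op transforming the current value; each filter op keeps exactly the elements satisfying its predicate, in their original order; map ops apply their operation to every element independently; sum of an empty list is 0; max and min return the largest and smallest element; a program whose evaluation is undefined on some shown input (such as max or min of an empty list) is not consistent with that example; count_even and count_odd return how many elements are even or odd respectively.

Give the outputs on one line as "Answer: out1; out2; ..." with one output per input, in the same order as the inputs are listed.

-44; -46; -36; -32

Execution, op by op:
  [25, -44, -18, 6, 49] -> [-44, -18, 6] -> -44
  [29, 36, 16, -46, 42, -43, -38, 31, 7] -> [36, 16, -46, 42, -38] -> -46
  [35, -12, -36, -39] -> [-12, -36] -> -36
  [13, -39, 42, -28, -21, -4, 12, -16, -32, -39] -> [42, -28, -4, 12, -16, -32] -> -32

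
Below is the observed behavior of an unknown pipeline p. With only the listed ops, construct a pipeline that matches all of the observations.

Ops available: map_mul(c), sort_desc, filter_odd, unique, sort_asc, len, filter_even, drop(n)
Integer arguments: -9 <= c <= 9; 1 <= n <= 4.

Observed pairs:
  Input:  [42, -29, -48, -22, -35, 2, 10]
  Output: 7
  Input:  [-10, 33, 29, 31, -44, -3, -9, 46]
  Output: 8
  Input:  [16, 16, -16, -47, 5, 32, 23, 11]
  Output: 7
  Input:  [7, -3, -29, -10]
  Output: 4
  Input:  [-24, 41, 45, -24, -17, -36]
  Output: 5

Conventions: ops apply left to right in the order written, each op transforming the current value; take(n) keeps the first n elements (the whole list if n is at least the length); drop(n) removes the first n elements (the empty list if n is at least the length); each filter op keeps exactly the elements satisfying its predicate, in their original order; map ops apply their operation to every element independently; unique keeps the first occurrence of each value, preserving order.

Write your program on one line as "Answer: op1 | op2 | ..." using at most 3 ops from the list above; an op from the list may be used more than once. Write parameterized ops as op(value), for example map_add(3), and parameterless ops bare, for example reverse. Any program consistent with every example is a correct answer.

unique | len

Check, running the answer program on each example:
  [42, -29, -48, -22, -35, 2, 10] -> [42, -29, -48, -22, -35, 2, 10] -> 7
  [-10, 33, 29, 31, -44, -3, -9, 46] -> [-10, 33, 29, 31, -44, -3, -9, 46] -> 8
  [16, 16, -16, -47, 5, 32, 23, 11] -> [16, -16, -47, 5, 32, 23, 11] -> 7
  [7, -3, -29, -10] -> [7, -3, -29, -10] -> 4
  [-24, 41, 45, -24, -17, -36] -> [-24, 41, 45, -17, -36] -> 5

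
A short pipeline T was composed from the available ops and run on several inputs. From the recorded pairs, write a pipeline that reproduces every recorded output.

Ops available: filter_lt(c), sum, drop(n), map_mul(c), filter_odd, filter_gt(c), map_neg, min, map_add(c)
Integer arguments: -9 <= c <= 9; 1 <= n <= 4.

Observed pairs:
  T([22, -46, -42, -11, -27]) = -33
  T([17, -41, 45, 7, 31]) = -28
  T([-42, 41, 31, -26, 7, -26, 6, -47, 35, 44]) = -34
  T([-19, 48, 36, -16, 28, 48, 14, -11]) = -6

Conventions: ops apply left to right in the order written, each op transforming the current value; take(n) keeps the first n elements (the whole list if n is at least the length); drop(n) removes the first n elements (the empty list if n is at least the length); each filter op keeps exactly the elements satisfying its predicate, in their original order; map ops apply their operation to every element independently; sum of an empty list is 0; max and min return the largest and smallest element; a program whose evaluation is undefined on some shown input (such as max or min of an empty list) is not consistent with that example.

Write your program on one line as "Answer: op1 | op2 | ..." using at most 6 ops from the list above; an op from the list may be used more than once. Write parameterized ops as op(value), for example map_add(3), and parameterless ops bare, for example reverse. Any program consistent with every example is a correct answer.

filter_lt(7) | filter_lt(6) | map_add(8) | map_add(5) | min

Check, running the answer program on each example:
  [22, -46, -42, -11, -27] -> [-46, -42, -11, -27] -> [-46, -42, -11, -27] -> [-38, -34, -3, -19] -> [-33, -29, 2, -14] -> -33
  [17, -41, 45, 7, 31] -> [-41] -> [-41] -> [-33] -> [-28] -> -28
  [-42, 41, 31, -26, 7, -26, 6, -47, 35, 44] -> [-42, -26, -26, 6, -47] -> [-42, -26, -26, -47] -> [-34, -18, -18, -39] -> [-29, -13, -13, -34] -> -34
  [-19, 48, 36, -16, 28, 48, 14, -11] -> [-19, -16, -11] -> [-19, -16, -11] -> [-11, -8, -3] -> [-6, -3, 2] -> -6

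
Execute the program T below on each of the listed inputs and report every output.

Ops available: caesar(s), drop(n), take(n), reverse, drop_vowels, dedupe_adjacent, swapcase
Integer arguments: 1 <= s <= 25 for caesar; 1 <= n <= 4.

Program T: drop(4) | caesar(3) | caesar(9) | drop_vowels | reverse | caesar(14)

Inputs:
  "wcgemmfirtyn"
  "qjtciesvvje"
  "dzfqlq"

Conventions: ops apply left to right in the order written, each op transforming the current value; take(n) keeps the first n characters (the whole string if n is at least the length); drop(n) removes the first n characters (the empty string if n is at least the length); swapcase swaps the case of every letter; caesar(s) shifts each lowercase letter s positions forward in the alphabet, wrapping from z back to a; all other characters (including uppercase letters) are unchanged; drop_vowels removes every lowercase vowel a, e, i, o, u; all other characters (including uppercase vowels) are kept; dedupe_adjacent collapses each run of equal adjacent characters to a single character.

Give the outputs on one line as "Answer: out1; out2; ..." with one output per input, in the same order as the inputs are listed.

"nytrfmm"; "ejvve"; "ql"

Execution, op by op:
  "wcgemmfirtyn" -> "mmfirtyn" -> "ppiluwbq" -> "yyrudfkz" -> "yyrdfkz" -> "zkfdryy" -> "nytrfmm"
  "qjtciesvvje" -> "iesvvje" -> "lhvyymh" -> "uqehhvq" -> "qhhvq" -> "qvhhq" -> "ejvve"
  "dzfqlq" -> "lq" -> "ot" -> "xc" -> "xc" -> "cx" -> "ql"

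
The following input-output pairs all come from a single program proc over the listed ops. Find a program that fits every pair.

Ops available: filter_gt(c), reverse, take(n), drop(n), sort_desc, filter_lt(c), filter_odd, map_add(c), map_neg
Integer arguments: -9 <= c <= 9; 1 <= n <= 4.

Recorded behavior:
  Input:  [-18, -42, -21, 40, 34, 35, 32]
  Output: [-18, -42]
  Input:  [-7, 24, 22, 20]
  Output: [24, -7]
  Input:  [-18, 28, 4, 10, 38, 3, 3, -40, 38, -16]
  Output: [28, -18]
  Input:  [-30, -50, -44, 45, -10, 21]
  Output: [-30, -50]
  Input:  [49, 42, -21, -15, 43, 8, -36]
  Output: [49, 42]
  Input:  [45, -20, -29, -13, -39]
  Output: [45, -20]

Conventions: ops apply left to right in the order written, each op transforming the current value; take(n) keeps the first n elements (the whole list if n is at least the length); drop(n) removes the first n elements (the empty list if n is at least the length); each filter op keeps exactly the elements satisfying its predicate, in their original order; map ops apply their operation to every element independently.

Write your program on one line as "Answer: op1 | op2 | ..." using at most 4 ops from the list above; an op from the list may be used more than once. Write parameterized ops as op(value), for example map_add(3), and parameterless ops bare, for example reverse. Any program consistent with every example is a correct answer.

map_neg | take(2) | map_neg | sort_desc

Check, running the answer program on each example:
  [-18, -42, -21, 40, 34, 35, 32] -> [18, 42, 21, -40, -34, -35, -32] -> [18, 42] -> [-18, -42] -> [-18, -42]
  [-7, 24, 22, 20] -> [7, -24, -22, -20] -> [7, -24] -> [-7, 24] -> [24, -7]
  [-18, 28, 4, 10, 38, 3, 3, -40, 38, -16] -> [18, -28, -4, -10, -38, -3, -3, 40, -38, 16] -> [18, -28] -> [-18, 28] -> [28, -18]
  [-30, -50, -44, 45, -10, 21] -> [30, 50, 44, -45, 10, -21] -> [30, 50] -> [-30, -50] -> [-30, -50]
  [49, 42, -21, -15, 43, 8, -36] -> [-49, -42, 21, 15, -43, -8, 36] -> [-49, -42] -> [49, 42] -> [49, 42]
  [45, -20, -29, -13, -39] -> [-45, 20, 29, 13, 39] -> [-45, 20] -> [45, -20] -> [45, -20]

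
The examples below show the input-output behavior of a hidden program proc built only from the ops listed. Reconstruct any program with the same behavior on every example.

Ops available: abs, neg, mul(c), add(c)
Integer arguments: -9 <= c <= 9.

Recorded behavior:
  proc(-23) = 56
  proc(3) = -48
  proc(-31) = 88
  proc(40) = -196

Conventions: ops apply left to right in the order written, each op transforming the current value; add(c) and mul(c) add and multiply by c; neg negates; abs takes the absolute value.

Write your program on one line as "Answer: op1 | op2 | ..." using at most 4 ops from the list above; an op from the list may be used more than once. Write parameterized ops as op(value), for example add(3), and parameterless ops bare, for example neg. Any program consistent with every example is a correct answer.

add(4) | add(5) | mul(4) | neg

Check, running the answer program on each example:
  -23 -> -19 -> -14 -> -56 -> 56
  3 -> 7 -> 12 -> 48 -> -48
  -31 -> -27 -> -22 -> -88 -> 88
  40 -> 44 -> 49 -> 196 -> -196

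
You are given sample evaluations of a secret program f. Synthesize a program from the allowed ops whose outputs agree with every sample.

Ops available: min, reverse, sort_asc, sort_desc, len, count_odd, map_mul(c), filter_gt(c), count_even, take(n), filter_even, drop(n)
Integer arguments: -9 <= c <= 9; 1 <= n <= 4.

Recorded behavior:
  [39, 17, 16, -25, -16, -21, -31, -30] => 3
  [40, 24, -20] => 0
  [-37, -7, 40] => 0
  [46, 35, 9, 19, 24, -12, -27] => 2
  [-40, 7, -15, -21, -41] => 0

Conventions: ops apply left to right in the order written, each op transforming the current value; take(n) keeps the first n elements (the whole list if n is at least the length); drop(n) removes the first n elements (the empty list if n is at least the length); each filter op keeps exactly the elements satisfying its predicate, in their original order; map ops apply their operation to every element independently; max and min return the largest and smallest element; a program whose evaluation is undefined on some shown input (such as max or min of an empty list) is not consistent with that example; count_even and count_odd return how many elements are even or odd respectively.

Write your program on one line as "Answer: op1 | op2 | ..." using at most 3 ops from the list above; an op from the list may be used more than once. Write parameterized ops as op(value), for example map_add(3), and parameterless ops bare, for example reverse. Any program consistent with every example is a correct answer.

drop(1) | drop(4) | len

Check, running the answer program on each example:
  [39, 17, 16, -25, -16, -21, -31, -30] -> [17, 16, -25, -16, -21, -31, -30] -> [-21, -31, -30] -> 3
  [40, 24, -20] -> [24, -20] -> [] -> 0
  [-37, -7, 40] -> [-7, 40] -> [] -> 0
  [46, 35, 9, 19, 24, -12, -27] -> [35, 9, 19, 24, -12, -27] -> [-12, -27] -> 2
  [-40, 7, -15, -21, -41] -> [7, -15, -21, -41] -> [] -> 0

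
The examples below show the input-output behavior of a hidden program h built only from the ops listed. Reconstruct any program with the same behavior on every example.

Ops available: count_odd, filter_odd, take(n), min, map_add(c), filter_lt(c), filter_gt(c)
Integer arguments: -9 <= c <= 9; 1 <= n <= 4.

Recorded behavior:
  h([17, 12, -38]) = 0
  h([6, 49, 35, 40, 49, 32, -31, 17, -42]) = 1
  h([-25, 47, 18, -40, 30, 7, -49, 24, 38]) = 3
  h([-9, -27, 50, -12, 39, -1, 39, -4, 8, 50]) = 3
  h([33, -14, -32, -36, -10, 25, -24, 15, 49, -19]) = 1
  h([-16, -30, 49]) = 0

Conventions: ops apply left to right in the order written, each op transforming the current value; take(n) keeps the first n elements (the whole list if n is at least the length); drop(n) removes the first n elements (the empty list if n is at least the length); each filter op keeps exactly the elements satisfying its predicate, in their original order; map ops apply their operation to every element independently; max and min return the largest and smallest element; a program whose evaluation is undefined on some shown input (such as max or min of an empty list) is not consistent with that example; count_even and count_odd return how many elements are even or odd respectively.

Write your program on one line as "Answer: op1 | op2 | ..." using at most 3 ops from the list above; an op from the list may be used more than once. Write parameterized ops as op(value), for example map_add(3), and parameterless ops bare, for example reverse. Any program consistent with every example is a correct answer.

filter_lt(9) | count_odd

Check, running the answer program on each example:
  [17, 12, -38] -> [-38] -> 0
  [6, 49, 35, 40, 49, 32, -31, 17, -42] -> [6, -31, -42] -> 1
  [-25, 47, 18, -40, 30, 7, -49, 24, 38] -> [-25, -40, 7, -49] -> 3
  [-9, -27, 50, -12, 39, -1, 39, -4, 8, 50] -> [-9, -27, -12, -1, -4, 8] -> 3
  [33, -14, -32, -36, -10, 25, -24, 15, 49, -19] -> [-14, -32, -36, -10, -24, -19] -> 1
  [-16, -30, 49] -> [-16, -30] -> 0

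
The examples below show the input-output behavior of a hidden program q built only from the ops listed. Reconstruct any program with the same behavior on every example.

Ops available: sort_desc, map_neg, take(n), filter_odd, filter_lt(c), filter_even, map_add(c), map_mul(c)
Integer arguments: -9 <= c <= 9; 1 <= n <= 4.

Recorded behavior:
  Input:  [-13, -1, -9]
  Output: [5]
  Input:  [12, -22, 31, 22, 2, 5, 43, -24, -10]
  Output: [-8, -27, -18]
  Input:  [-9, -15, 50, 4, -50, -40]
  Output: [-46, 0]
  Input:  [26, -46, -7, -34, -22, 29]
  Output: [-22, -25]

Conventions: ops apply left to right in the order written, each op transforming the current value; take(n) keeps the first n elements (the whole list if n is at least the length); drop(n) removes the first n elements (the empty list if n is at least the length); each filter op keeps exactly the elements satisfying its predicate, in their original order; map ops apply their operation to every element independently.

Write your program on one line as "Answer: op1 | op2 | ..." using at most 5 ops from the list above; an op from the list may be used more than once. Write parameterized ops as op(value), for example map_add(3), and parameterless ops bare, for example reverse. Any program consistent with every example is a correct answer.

map_neg | filter_lt(6) | take(3) | map_add(4)

Check, running the answer program on each example:
  [-13, -1, -9] -> [13, 1, 9] -> [1] -> [1] -> [5]
  [12, -22, 31, 22, 2, 5, 43, -24, -10] -> [-12, 22, -31, -22, -2, -5, -43, 24, 10] -> [-12, -31, -22, -2, -5, -43] -> [-12, -31, -22] -> [-8, -27, -18]
  [-9, -15, 50, 4, -50, -40] -> [9, 15, -50, -4, 50, 40] -> [-50, -4] -> [-50, -4] -> [-46, 0]
  [26, -46, -7, -34, -22, 29] -> [-26, 46, 7, 34, 22, -29] -> [-26, -29] -> [-26, -29] -> [-22, -25]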